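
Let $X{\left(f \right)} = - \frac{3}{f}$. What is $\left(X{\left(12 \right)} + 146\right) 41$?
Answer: $\frac{23903}{4} \approx 5975.8$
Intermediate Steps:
$\left(X{\left(12 \right)} + 146\right) 41 = \left(- \frac{3}{12} + 146\right) 41 = \left(\left(-3\right) \frac{1}{12} + 146\right) 41 = \left(- \frac{1}{4} + 146\right) 41 = \frac{583}{4} \cdot 41 = \frac{23903}{4}$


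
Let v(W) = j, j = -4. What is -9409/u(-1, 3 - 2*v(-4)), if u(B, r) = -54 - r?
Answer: 9409/65 ≈ 144.75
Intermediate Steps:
v(W) = -4
-9409/u(-1, 3 - 2*v(-4)) = -9409/(-54 - (3 - 2*(-4))) = -9409/(-54 - (3 + 8)) = -9409/(-54 - 1*11) = -9409/(-54 - 11) = -9409/(-65) = -9409*(-1/65) = 9409/65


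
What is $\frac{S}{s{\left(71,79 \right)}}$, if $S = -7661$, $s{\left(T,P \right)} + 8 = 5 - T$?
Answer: $\frac{7661}{74} \approx 103.53$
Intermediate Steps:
$s{\left(T,P \right)} = -3 - T$ ($s{\left(T,P \right)} = -8 - \left(-5 + T\right) = -3 - T$)
$\frac{S}{s{\left(71,79 \right)}} = - \frac{7661}{-3 - 71} = - \frac{7661}{-74} = \left(-7661\right) \left(- \frac{1}{74}\right) = \frac{7661}{74}$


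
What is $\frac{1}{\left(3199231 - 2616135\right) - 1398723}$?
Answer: $- \frac{1}{815627} \approx -1.226 \cdot 10^{-6}$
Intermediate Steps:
$\frac{1}{\left(3199231 - 2616135\right) - 1398723} = \frac{1}{583096 - 1398723} = \frac{1}{-815627} = - \frac{1}{815627}$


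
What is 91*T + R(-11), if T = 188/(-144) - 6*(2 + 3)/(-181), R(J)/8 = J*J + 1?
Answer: 5683759/6516 ≈ 872.28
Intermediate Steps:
R(J) = 8 + 8*J² (R(J) = 8*(J*J + 1) = 8*(J² + 1) = 8*(1 + J²) = 8 + 8*J²)
T = -7427/6516 (T = 188*(-1/144) - 6*5*(-1/181) = -47/36 - 30*(-1/181) = -47/36 + 30/181 = -7427/6516 ≈ -1.1398)
91*T + R(-11) = 91*(-7427/6516) + (8 + 8*(-11)²) = -675857/6516 + (8 + 8*121) = -675857/6516 + (8 + 968) = -675857/6516 + 976 = 5683759/6516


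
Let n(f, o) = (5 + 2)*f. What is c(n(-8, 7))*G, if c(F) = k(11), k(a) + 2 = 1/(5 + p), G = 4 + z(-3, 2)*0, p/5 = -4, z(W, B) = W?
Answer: -124/15 ≈ -8.2667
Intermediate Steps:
p = -20 (p = 5*(-4) = -20)
n(f, o) = 7*f
G = 4 (G = 4 - 3*0 = 4 + 0 = 4)
k(a) = -31/15 (k(a) = -2 + 1/(5 - 20) = -2 + 1/(-15) = -2 - 1/15 = -31/15)
c(F) = -31/15
c(n(-8, 7))*G = -31/15*4 = -124/15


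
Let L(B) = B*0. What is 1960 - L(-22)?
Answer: 1960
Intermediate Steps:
L(B) = 0
1960 - L(-22) = 1960 - 1*0 = 1960 + 0 = 1960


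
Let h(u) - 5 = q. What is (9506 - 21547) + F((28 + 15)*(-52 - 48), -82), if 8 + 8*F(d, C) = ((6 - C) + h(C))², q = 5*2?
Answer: -85727/8 ≈ -10716.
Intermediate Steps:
q = 10
h(u) = 15 (h(u) = 5 + 10 = 15)
F(d, C) = -1 + (21 - C)²/8 (F(d, C) = -1 + ((6 - C) + 15)²/8 = -1 + (21 - C)²/8)
(9506 - 21547) + F((28 + 15)*(-52 - 48), -82) = (9506 - 21547) + (-1 + (21 - 1*(-82))²/8) = -12041 + (-1 + (21 + 82)²/8) = -12041 + (-1 + (⅛)*103²) = -12041 + (-1 + (⅛)*10609) = -12041 + (-1 + 10609/8) = -12041 + 10601/8 = -85727/8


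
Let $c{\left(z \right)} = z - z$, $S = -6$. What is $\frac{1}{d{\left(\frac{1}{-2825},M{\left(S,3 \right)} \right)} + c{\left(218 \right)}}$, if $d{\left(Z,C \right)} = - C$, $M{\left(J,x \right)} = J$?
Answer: $\frac{1}{6} \approx 0.16667$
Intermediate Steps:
$c{\left(z \right)} = 0$
$\frac{1}{d{\left(\frac{1}{-2825},M{\left(S,3 \right)} \right)} + c{\left(218 \right)}} = \frac{1}{\left(-1\right) \left(-6\right) + 0} = \frac{1}{6 + 0} = \frac{1}{6}$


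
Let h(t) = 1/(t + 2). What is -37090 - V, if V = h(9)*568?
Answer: -408558/11 ≈ -37142.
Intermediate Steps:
h(t) = 1/(2 + t)
V = 568/11 (V = 568/(2 + 9) = 568/11 ≈ 51.636)
-37090 - V = -37090 - 1*568/11 = -37090 - 568/11 = -408558/11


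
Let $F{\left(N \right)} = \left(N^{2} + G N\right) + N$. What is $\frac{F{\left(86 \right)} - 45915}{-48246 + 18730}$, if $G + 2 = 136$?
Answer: $\frac{26909}{29516} \approx 0.91167$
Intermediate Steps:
$G = 134$ ($G = -2 + 136 = 134$)
$F{\left(N \right)} = N^{2} + 135 N$ ($F{\left(N \right)} = \left(N^{2} + 134 N\right) + N = N^{2} + 135 N$)
$\frac{F{\left(86 \right)} - 45915}{-48246 + 18730} = \frac{86 \left(135 + 86\right) - 45915}{-48246 + 18730} = \frac{86 \cdot 221 - 45915}{-29516} = \left(19006 - 45915\right) \left(- \frac{1}{29516}\right) = \left(-26909\right) \left(- \frac{1}{29516}\right) = \frac{26909}{29516}$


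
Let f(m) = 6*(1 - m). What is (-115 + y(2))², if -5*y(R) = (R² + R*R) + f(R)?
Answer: 332929/25 ≈ 13317.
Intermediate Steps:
f(m) = 6 - 6*m
y(R) = -6/5 - 2*R²/5 + 6*R/5 (y(R) = -((R² + R*R) + (6 - 6*R))/5 = -((R² + R²) + (6 - 6*R))/5 = -(2*R² + (6 - 6*R))/5 = -(6 - 6*R + 2*R²)/5 = -6/5 - 2*R²/5 + 6*R/5)
(-115 + y(2))² = (-115 + (-6/5 - ⅖*2² + (6/5)*2))² = (-115 + (-6/5 - ⅖*4 + 12/5))² = (-115 + (-6/5 - 8/5 + 12/5))² = (-115 - ⅖)² = (-577/5)² = 332929/25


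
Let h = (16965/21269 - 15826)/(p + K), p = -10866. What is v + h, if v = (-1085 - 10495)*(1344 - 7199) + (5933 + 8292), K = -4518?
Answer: 22189264940113229/327202296 ≈ 6.7815e+7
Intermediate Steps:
h = 336586229/327202296 (h = (16965/21269 - 15826)/(-10866 - 4518) = (16965*(1/21269) - 15826)/(-15384) = (16965/21269 - 15826)*(-1/15384) = -336586229/21269*(-1/15384) = 336586229/327202296 ≈ 1.0287)
v = 67815125 (v = -11580*(-5855) + 14225 = 67800900 + 14225 = 67815125)
v + h = 67815125 + 336586229/327202296 = 22189264940113229/327202296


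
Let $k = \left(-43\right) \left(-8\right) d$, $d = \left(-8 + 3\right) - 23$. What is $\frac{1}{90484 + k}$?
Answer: $\frac{1}{80852} \approx 1.2368 \cdot 10^{-5}$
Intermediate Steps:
$d = -28$ ($d = -5 - 23 = -28$)
$k = -9632$ ($k = \left(-43\right) \left(-8\right) \left(-28\right) = 344 \left(-28\right) = -9632$)
$\frac{1}{90484 + k} = \frac{1}{90484 - 9632} = \frac{1}{80852}$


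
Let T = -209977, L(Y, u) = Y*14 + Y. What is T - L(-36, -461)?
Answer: -209437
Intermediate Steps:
L(Y, u) = 15*Y (L(Y, u) = 14*Y + Y = 15*Y)
T - L(-36, -461) = -209977 - 15*(-36) = -209977 - 1*(-540) = -209977 + 540 = -209437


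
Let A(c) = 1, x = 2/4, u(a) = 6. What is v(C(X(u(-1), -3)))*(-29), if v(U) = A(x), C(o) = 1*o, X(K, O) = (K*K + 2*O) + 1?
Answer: -29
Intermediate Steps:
x = ½ (x = 2*(¼) = ½ ≈ 0.50000)
X(K, O) = 1 + K² + 2*O (X(K, O) = (K² + 2*O) + 1 = 1 + K² + 2*O)
C(o) = o
v(U) = 1
v(C(X(u(-1), -3)))*(-29) = 1*(-29) = -29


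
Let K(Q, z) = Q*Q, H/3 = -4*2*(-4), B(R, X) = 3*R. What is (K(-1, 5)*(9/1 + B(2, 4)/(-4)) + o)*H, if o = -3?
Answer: 432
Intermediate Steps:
H = 96 (H = 3*(-4*2*(-4)) = 3*(-8*(-4)) = 3*32 = 96)
K(Q, z) = Q²
(K(-1, 5)*(9/1 + B(2, 4)/(-4)) + o)*H = ((-1)²*(9/1 + (3*2)/(-4)) - 3)*96 = (1*(9*1 + 6*(-¼)) - 3)*96 = (1*(9 - 3/2) - 3)*96 = (1*(15/2) - 3)*96 = (15/2 - 3)*96 = (9/2)*96 = 432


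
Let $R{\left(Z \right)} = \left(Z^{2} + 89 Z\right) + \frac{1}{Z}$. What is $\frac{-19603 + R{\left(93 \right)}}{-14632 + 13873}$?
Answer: $\frac{248960}{70587} \approx 3.527$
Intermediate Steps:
$R{\left(Z \right)} = \frac{1}{Z} + Z^{2} + 89 Z$
$\frac{-19603 + R{\left(93 \right)}}{-14632 + 13873} = \frac{-19603 + \frac{1 + 93^{2} \left(89 + 93\right)}{93}}{-14632 + 13873} = \frac{-19603 + \frac{1 + 8649 \cdot 182}{93}}{-759} = \left(-19603 + \frac{1 + 1574118}{93}\right) \left(- \frac{1}{759}\right) = \left(-19603 + \frac{1}{93} \cdot 1574119\right) \left(- \frac{1}{759}\right) = \left(-19603 + \frac{1574119}{93}\right) \left(- \frac{1}{759}\right) = \left(- \frac{248960}{93}\right) \left(- \frac{1}{759}\right) = \frac{248960}{70587}$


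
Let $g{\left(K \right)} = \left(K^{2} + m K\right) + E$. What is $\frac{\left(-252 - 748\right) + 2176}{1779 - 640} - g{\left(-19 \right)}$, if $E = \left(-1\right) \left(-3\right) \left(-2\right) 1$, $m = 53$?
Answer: $\frac{743804}{1139} \approx 653.03$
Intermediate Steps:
$E = -6$ ($E = 3 \left(-2\right) 1 = \left(-6\right) 1 = -6$)
$g{\left(K \right)} = -6 + K^{2} + 53 K$ ($g{\left(K \right)} = \left(K^{2} + 53 K\right) - 6 = -6 + K^{2} + 53 K$)
$\frac{\left(-252 - 748\right) + 2176}{1779 - 640} - g{\left(-19 \right)} = \frac{\left(-252 - 748\right) + 2176}{1779 - 640} - \left(-6 + \left(-19\right)^{2} + 53 \left(-19\right)\right) = \frac{\left(-252 - 748\right) + 2176}{1139} - \left(-6 + 361 - 1007\right) = \left(-1000 + 2176\right) \frac{1}{1139} - -652 = 1176 \cdot \frac{1}{1139} + 652 = \frac{1176}{1139} + 652 = \frac{743804}{1139}$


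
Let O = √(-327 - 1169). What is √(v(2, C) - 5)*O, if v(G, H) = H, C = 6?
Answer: 2*I*√374 ≈ 38.678*I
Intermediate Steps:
O = 2*I*√374 (O = √(-1496) = 2*I*√374 ≈ 38.678*I)
√(v(2, C) - 5)*O = √(6 - 5)*(2*I*√374) = √1*(2*I*√374) = 1*(2*I*√374) = 2*I*√374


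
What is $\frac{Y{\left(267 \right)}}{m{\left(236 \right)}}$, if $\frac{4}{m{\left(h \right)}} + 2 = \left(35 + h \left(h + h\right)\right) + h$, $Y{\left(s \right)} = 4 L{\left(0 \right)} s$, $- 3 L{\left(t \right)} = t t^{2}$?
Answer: $0$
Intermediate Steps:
$L{\left(t \right)} = - \frac{t^{3}}{3}$ ($L{\left(t \right)} = - \frac{t t^{2}}{3} = - \frac{t^{3}}{3}$)
$Y{\left(s \right)} = 0$ ($Y{\left(s \right)} = 4 \left(- \frac{0^{3}}{3}\right) s = 4 \left(\left(- \frac{1}{3}\right) 0\right) s = 4 \cdot 0 s = 0 s = 0$)
$m{\left(h \right)} = \frac{4}{33 + h + 2 h^{2}}$ ($m{\left(h \right)} = \frac{4}{-2 + \left(\left(35 + h \left(h + h\right)\right) + h\right)} = \frac{4}{-2 + \left(\left(35 + h 2 h\right) + h\right)} = \frac{4}{-2 + \left(\left(35 + 2 h^{2}\right) + h\right)} = \frac{4}{-2 + \left(35 + h + 2 h^{2}\right)} = \frac{4}{33 + h + 2 h^{2}}$)
$\frac{Y{\left(267 \right)}}{m{\left(236 \right)}} = \frac{0}{4 \frac{1}{33 + 236 + 2 \cdot 236^{2}}} = \frac{0}{4 \frac{1}{33 + 236 + 2 \cdot 55696}} = \frac{0}{4 \frac{1}{33 + 236 + 111392}} = \frac{0}{4 \cdot \frac{1}{111661}} = \frac{0}{\frac{4}{111661}} = 0 \cdot \frac{111661}{4} = 0$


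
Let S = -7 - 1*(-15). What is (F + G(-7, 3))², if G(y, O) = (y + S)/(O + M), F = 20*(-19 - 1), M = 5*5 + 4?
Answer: 163814401/1024 ≈ 1.5998e+5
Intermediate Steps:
S = 8 (S = -7 + 15 = 8)
M = 29 (M = 25 + 4 = 29)
F = -400 (F = 20*(-20) = -400)
G(y, O) = (8 + y)/(29 + O) (G(y, O) = (y + 8)/(O + 29) = (8 + y)/(29 + O))
(F + G(-7, 3))² = (-400 + (8 - 7)/(29 + 3))² = (-400 + 1/32)² = (-12799/32)² = 163814401/1024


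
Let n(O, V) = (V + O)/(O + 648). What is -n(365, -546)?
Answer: 181/1013 ≈ 0.17868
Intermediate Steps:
n(O, V) = (O + V)/(648 + O)
-n(365, -546) = -(365 - 546)/(648 + 365) = -(-181)/1013 = -1*(-181/1013) = 181/1013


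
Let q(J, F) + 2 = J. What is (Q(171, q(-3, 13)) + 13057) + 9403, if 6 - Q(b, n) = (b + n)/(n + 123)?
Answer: 1325411/59 ≈ 22465.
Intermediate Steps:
q(J, F) = -2 + J
Q(b, n) = 6 - (b + n)/(123 + n) (Q(b, n) = 6 - (b + n)/(n + 123) = 6 - (b + n)/(123 + n))
(Q(171, q(-3, 13)) + 13057) + 9403 = ((738 - 1*171 + 5*(-2 - 3))/(123 + (-2 - 3)) + 13057) + 9403 = ((738 - 171 + 5*(-5))/(123 - 5) + 13057) + 9403 = ((738 - 171 - 25)/118 + 13057) + 9403 = ((1/118)*542 + 13057) + 9403 = (271/59 + 13057) + 9403 = 770634/59 + 9403 = 1325411/59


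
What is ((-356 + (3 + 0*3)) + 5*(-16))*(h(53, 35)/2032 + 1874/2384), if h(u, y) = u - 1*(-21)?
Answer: -6739212/18923 ≈ -356.14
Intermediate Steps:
h(u, y) = 21 + u (h(u, y) = u + 21 = 21 + u)
((-356 + (3 + 0*3)) + 5*(-16))*(h(53, 35)/2032 + 1874/2384) = ((-356 + (3 + 0*3)) + 5*(-16))*((21 + 53)/2032 + 1874/2384) = ((-356 + (3 + 0)) - 80)*(74*(1/2032) + 1874*(1/2384)) = ((-356 + 3) - 80)*(37/1016 + 937/1192) = (-353 - 80)*(15564/18923) = -433*15564/18923 = -6739212/18923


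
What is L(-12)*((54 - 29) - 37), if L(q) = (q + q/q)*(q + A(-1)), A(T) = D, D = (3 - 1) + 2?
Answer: -1056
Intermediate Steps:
D = 4 (D = 2 + 2 = 4)
A(T) = 4
L(q) = (1 + q)*(4 + q) (L(q) = (q + q/q)*(q + 4) = (q + 1)*(4 + q) = (1 + q)*(4 + q))
L(-12)*((54 - 29) - 37) = (4 + (-12)**2 + 5*(-12))*((54 - 29) - 37) = (4 + 144 - 60)*(25 - 37) = 88*(-12) = -1056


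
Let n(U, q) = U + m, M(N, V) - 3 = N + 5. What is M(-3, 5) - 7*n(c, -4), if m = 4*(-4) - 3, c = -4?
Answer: 166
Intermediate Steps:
m = -19 (m = -16 - 3 = -19)
M(N, V) = 8 + N (M(N, V) = 3 + (N + 5) = 3 + (5 + N) = 8 + N)
n(U, q) = -19 + U (n(U, q) = U - 19 = -19 + U)
M(-3, 5) - 7*n(c, -4) = (8 - 3) - 7*(-19 - 4) = 5 - 7*(-23) = 5 + 161 = 166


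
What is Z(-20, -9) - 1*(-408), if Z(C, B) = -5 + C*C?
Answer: 803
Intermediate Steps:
Z(C, B) = -5 + C**2
Z(-20, -9) - 1*(-408) = (-5 + (-20)**2) - 1*(-408) = (-5 + 400) + 408 = 395 + 408 = 803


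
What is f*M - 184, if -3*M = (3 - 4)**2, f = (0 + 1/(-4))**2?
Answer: -8833/48 ≈ -184.02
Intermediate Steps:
f = 1/16 (f = (0 - 1/4)**2 = (-1/4)**2 = 1/16 ≈ 0.062500)
M = -1/3 (M = -(3 - 4)**2/3 = -1/3*(-1)**2 = -1/3*1 = -1/3 ≈ -0.33333)
f*M - 184 = (1/16)*(-1/3) - 184 = -1/48 - 184 = -8833/48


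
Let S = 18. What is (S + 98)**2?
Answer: 13456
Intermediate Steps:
(S + 98)**2 = (18 + 98)**2 = 116**2 = 13456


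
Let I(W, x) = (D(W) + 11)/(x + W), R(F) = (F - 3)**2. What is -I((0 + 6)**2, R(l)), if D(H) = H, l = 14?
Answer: -47/157 ≈ -0.29936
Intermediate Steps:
R(F) = (-3 + F)**2
I(W, x) = (11 + W)/(W + x) (I(W, x) = (W + 11)/(x + W) = (11 + W)/(W + x))
-I((0 + 6)**2, R(l)) = -(11 + (0 + 6)**2)/((0 + 6)**2 + (-3 + 14)**2) = -(11 + 6**2)/(6**2 + 11**2) = -(11 + 36)/(36 + 121) = -47/157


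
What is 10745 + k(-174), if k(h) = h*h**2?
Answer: -5257279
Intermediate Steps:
k(h) = h**3
10745 + k(-174) = 10745 + (-174)**3 = 10745 - 5268024 = -5257279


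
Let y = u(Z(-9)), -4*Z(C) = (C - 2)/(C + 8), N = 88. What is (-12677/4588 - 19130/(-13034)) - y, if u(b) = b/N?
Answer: -302379313/239199968 ≈ -1.2641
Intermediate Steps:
Z(C) = -(-2 + C)/(4*(8 + C)) (Z(C) = -(C - 2)/(4*(C + 8)) = -(-2 + C)/(4*(8 + C)))
u(b) = b/88
y = -1/32 (y = ((2 - 1*(-9))/(4*(8 - 9)))/88 = ((¼)*(2 + 9)/(-1))/88 = ((¼)*(-1)*11)/88 = (1/88)*(-11/4) = -1/32 ≈ -0.031250)
(-12677/4588 - 19130/(-13034)) - y = (-12677/4588 - 19130/(-13034)) - 1*(-1/32) = (-12677*1/4588 - 19130*(-1/13034)) + 1/32 = (-12677/4588 + 9565/6517) + 1/32 = -38731789/29899996 + 1/32 = -302379313/239199968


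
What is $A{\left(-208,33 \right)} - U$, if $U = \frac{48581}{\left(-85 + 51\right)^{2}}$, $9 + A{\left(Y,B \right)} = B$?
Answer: $- \frac{20837}{1156} \approx -18.025$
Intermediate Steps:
$A{\left(Y,B \right)} = -9 + B$
$U = \frac{48581}{1156}$ ($U = \frac{48581}{\left(-34\right)^{2}} = \frac{48581}{1156} \approx 42.025$)
$A{\left(-208,33 \right)} - U = \left(-9 + 33\right) - \frac{48581}{1156} = 24 - \frac{48581}{1156} = - \frac{20837}{1156}$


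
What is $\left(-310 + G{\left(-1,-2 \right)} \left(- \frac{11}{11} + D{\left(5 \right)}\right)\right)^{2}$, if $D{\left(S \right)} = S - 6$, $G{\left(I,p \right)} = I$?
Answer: $94864$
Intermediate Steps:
$D{\left(S \right)} = -6 + S$ ($D{\left(S \right)} = S - 6 = -6 + S$)
$\left(-310 + G{\left(-1,-2 \right)} \left(- \frac{11}{11} + D{\left(5 \right)}\right)\right)^{2} = \left(-310 - \left(- \frac{11}{11} + \left(-6 + 5\right)\right)\right)^{2} = \left(-310 - \left(\left(-11\right) \frac{1}{11} - 1\right)\right)^{2} = \left(-310 - \left(-1 - 1\right)\right)^{2} = \left(-310 - -2\right)^{2} = \left(-310 + 2\right)^{2} = \left(-308\right)^{2} = 94864$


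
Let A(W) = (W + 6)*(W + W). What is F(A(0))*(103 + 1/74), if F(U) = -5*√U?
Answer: 0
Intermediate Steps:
A(W) = 2*W*(6 + W) (A(W) = (6 + W)*(2*W) = 2*W*(6 + W))
F(A(0))*(103 + 1/74) = (-5*√(2*0*(6 + 0)))*(103 + 1/74) = (-5*√(2*0*6))*(103 + 1/74) = -5*√0*(7623/74) = -5*0*(7623/74) = 0*(7623/74) = 0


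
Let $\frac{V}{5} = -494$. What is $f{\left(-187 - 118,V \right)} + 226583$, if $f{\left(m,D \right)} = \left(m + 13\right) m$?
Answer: $315643$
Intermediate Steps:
$V = -2470$ ($V = 5 \left(-494\right) = -2470$)
$f{\left(m,D \right)} = m \left(13 + m\right)$ ($f{\left(m,D \right)} = \left(13 + m\right) m = m \left(13 + m\right)$)
$f{\left(-187 - 118,V \right)} + 226583 = \left(-187 - 118\right) \left(13 - 305\right) + 226583 = - 305 \left(13 - 305\right) + 226583 = \left(-305\right) \left(-292\right) + 226583 = 89060 + 226583 = 315643$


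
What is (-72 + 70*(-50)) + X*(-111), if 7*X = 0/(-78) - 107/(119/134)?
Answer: -1383958/833 ≈ -1661.4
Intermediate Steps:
X = -14338/833 (X = (0/(-78) - 107/(119/134))/7 = (0*(-1/78) - 107/(119*(1/134)))/7 = (0 - 107/119/134)/7 = (0 - 107*134/119)/7 = (0 - 14338/119)/7 = (⅐)*(-14338/119) = -14338/833 ≈ -17.212)
(-72 + 70*(-50)) + X*(-111) = (-72 + 70*(-50)) - 14338/833*(-111) = (-72 - 3500) + 1591518/833 = -3572 + 1591518/833 = -1383958/833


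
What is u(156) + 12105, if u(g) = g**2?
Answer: 36441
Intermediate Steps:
u(156) + 12105 = 156**2 + 12105 = 24336 + 12105 = 36441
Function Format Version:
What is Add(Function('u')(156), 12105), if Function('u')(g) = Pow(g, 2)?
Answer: 36441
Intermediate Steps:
Add(Function('u')(156), 12105) = Add(Pow(156, 2), 12105) = Add(24336, 12105) = 36441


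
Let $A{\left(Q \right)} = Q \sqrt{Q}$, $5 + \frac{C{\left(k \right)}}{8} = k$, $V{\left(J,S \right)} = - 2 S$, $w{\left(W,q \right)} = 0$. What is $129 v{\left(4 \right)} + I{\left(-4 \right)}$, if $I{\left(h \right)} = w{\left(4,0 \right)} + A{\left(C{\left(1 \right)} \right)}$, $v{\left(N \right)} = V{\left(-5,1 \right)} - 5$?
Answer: $-903 - 128 i \sqrt{2} \approx -903.0 - 181.02 i$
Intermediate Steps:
$C{\left(k \right)} = -40 + 8 k$
$v{\left(N \right)} = -7$ ($v{\left(N \right)} = \left(-2\right) 1 - 5 = -2 - 5 = -7$)
$A{\left(Q \right)} = Q^{\frac{3}{2}}$
$I{\left(h \right)} = - 128 i \sqrt{2}$ ($I{\left(h \right)} = 0 + \left(-40 + 8 \cdot 1\right)^{\frac{3}{2}} = 0 + \left(-40 + 8\right)^{\frac{3}{2}} = 0 + \left(-32\right)^{\frac{3}{2}} = 0 - 128 i \sqrt{2} = - 128 i \sqrt{2}$)
$129 v{\left(4 \right)} + I{\left(-4 \right)} = 129 \left(-7\right) - 128 i \sqrt{2} = -903 - 128 i \sqrt{2}$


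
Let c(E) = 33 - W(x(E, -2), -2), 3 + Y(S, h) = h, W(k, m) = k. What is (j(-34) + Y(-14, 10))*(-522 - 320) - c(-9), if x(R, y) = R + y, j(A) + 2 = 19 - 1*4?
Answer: -16884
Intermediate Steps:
j(A) = 13 (j(A) = -2 + (19 - 1*4) = -2 + (19 - 4) = -2 + 15 = 13)
Y(S, h) = -3 + h
c(E) = 35 - E (c(E) = 33 - (E - 2) = 33 - (-2 + E) = 33 + (2 - E) = 35 - E)
(j(-34) + Y(-14, 10))*(-522 - 320) - c(-9) = (13 + (-3 + 10))*(-522 - 320) - (35 - 1*(-9)) = (13 + 7)*(-842) - (35 + 9) = 20*(-842) - 1*44 = -16840 - 44 = -16884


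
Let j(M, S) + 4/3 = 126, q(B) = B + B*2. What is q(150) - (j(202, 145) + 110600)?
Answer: -330824/3 ≈ -1.1027e+5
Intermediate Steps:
q(B) = 3*B (q(B) = B + 2*B = 3*B)
j(M, S) = 374/3 (j(M, S) = -4/3 + 126 = 374/3)
q(150) - (j(202, 145) + 110600) = 3*150 - (374/3 + 110600) = 450 - 1*332174/3 = 450 - 332174/3 = -330824/3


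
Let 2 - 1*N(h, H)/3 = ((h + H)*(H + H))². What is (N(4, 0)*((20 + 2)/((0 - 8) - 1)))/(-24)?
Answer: 11/18 ≈ 0.61111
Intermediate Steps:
N(h, H) = 6 - 12*H²*(H + h)² (N(h, H) = 6 - 3*(H + H)²*(h + H)² = 6 - 3*4*H²*(H + h)² = 6 - 12*H²*(H + h)²)
(N(4, 0)*((20 + 2)/((0 - 8) - 1)))/(-24) = ((6 - 12*0²*(0 + 4)²)*((20 + 2)/((0 - 8) - 1)))/(-24) = ((6 - 12*0*4²)*(22/(-8 - 1)))*(-1/24) = ((6 - 12*0*16)*(22/(-9)))*(-1/24) = ((6 + 0)*(22*(-⅑)))*(-1/24) = (6*(-22/9))*(-1/24) = -44/3*(-1/24) = 11/18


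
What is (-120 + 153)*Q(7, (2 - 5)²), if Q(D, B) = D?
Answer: 231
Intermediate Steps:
(-120 + 153)*Q(7, (2 - 5)²) = (-120 + 153)*7 = 33*7 = 231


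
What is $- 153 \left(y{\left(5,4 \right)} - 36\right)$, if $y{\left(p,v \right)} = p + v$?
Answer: $4131$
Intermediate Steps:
$- 153 \left(y{\left(5,4 \right)} - 36\right) = - 153 \left(\left(5 + 4\right) - 36\right) = - 153 \left(9 - 36\right) = \left(-153\right) \left(-27\right) = 4131$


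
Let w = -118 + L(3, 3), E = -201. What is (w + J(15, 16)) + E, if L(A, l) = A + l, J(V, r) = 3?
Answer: -310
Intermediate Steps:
w = -112 (w = -118 + (3 + 3) = -118 + 6 = -112)
(w + J(15, 16)) + E = (-112 + 3) - 201 = -109 - 201 = -310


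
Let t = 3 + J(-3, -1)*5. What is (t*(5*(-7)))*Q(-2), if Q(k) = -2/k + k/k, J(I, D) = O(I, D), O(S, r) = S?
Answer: 840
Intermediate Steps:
J(I, D) = I
Q(k) = 1 - 2/k (Q(k) = -2/k + 1 = 1 - 2/k)
t = -12 (t = 3 - 3*5 = 3 - 15 = -12)
(t*(5*(-7)))*Q(-2) = (-60*(-7))*((-2 - 2)/(-2)) = (-12*(-35))*(-½*(-4)) = 420*2 = 840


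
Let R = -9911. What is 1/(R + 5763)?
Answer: -1/4148 ≈ -0.00024108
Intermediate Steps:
1/(R + 5763) = 1/(-9911 + 5763) = 1/(-4148) = -1/4148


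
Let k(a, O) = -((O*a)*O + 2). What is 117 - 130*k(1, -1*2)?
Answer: 897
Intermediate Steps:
k(a, O) = -2 - a*O² (k(a, O) = -(a*O² + 2) = -(2 + a*O²) = -2 - a*O²)
117 - 130*k(1, -1*2) = 117 - 130*(-2 - 1*1*(-1*2)²) = 117 - 130*(-2 - 1*1*(-2)²) = 117 - 130*(-2 - 1*1*4) = 117 - 130*(-2 - 4) = 117 - 130*(-6) = 117 + 780 = 897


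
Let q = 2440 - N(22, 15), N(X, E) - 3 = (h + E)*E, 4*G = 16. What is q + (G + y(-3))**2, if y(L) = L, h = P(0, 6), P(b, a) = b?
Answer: 2213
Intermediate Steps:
h = 0
G = 4 (G = (1/4)*16 = 4)
N(X, E) = 3 + E**2 (N(X, E) = 3 + (0 + E)*E = 3 + E*E = 3 + E**2)
q = 2212 (q = 2440 - (3 + 15**2) = 2440 - (3 + 225) = 2440 - 1*228 = 2440 - 228 = 2212)
q + (G + y(-3))**2 = 2212 + (4 - 3)**2 = 2212 + 1**2 = 2212 + 1 = 2213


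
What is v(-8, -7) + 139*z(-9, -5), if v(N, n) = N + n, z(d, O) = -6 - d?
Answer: 402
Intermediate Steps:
v(-8, -7) + 139*z(-9, -5) = (-8 - 7) + 139*(-6 - 1*(-9)) = -15 + 139*(-6 + 9) = -15 + 139*3 = -15 + 417 = 402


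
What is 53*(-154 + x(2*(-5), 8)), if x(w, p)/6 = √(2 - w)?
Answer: -8162 + 636*√3 ≈ -7060.4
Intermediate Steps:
x(w, p) = 6*√(2 - w)
53*(-154 + x(2*(-5), 8)) = 53*(-154 + 6*√(2 - 2*(-5))) = 53*(-154 + 6*√(2 - 1*(-10))) = 53*(-154 + 6*√(2 + 10)) = 53*(-154 + 6*√12) = 53*(-154 + 6*(2*√3)) = 53*(-154 + 12*√3) = -8162 + 636*√3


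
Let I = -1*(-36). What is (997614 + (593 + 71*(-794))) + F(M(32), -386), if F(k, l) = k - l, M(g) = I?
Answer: 942255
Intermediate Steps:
I = 36
M(g) = 36
(997614 + (593 + 71*(-794))) + F(M(32), -386) = (997614 + (593 + 71*(-794))) + (36 - 1*(-386)) = (997614 + (593 - 56374)) + (36 + 386) = (997614 - 55781) + 422 = 941833 + 422 = 942255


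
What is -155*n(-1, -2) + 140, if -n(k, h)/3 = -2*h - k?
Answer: 2465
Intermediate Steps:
n(k, h) = 3*k + 6*h (n(k, h) = -3*(-2*h - k) = -3*(-k - 2*h) = 3*k + 6*h)
-155*n(-1, -2) + 140 = -155*(3*(-1) + 6*(-2)) + 140 = -155*(-3 - 12) + 140 = -155*(-15) + 140 = 2325 + 140 = 2465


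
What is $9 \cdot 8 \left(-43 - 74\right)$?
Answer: $-8424$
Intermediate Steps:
$9 \cdot 8 \left(-43 - 74\right) = 72 \left(-117\right) = -8424$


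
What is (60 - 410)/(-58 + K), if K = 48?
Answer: 35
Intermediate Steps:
(60 - 410)/(-58 + K) = (60 - 410)/(-58 + 48) = -350/(-10) = -350*(-1/10) = 35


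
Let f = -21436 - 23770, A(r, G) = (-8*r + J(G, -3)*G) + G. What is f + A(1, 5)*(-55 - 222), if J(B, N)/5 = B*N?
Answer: 59500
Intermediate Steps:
J(B, N) = 5*B*N (J(B, N) = 5*(B*N) = 5*B*N)
A(r, G) = G - 15*G**2 - 8*r (A(r, G) = (-8*r + (5*G*(-3))*G) + G = (-8*r + (-15*G)*G) + G = (-8*r - 15*G**2) + G = (-15*G**2 - 8*r) + G = G - 15*G**2 - 8*r)
f = -45206
f + A(1, 5)*(-55 - 222) = -45206 + (5 - 15*5**2 - 8*1)*(-55 - 222) = -45206 + (5 - 15*25 - 8)*(-277) = -45206 + (5 - 375 - 8)*(-277) = -45206 - 378*(-277) = -45206 + 104706 = 59500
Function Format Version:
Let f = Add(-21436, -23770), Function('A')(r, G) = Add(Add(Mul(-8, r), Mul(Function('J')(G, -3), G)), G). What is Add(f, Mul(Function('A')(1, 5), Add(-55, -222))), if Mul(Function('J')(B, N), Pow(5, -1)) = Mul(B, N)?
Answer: 59500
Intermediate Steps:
Function('J')(B, N) = Mul(5, B, N) (Function('J')(B, N) = Mul(5, Mul(B, N)) = Mul(5, B, N))
Function('A')(r, G) = Add(G, Mul(-15, Pow(G, 2)), Mul(-8, r)) (Function('A')(r, G) = Add(Add(Mul(-8, r), Mul(Mul(5, G, -3), G)), G) = Add(Add(Mul(-8, r), Mul(Mul(-15, G), G)), G) = Add(Add(Mul(-8, r), Mul(-15, Pow(G, 2))), G) = Add(Add(Mul(-15, Pow(G, 2)), Mul(-8, r)), G) = Add(G, Mul(-15, Pow(G, 2)), Mul(-8, r)))
f = -45206
Add(f, Mul(Function('A')(1, 5), Add(-55, -222))) = Add(-45206, Mul(Add(5, Mul(-15, Pow(5, 2)), Mul(-8, 1)), Add(-55, -222))) = Add(-45206, Mul(Add(5, Mul(-15, 25), -8), -277)) = Add(-45206, Mul(Add(5, -375, -8), -277)) = Add(-45206, Mul(-378, -277)) = Add(-45206, 104706) = 59500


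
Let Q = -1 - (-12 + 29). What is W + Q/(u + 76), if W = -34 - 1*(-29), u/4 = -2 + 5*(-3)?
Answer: -29/4 ≈ -7.2500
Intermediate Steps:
u = -68 (u = 4*(-2 + 5*(-3)) = 4*(-2 - 15) = 4*(-17) = -68)
Q = -18 (Q = -1 - 1*17 = -1 - 17 = -18)
W = -5 (W = -34 + 29 = -5)
W + Q/(u + 76) = -5 - 18/(-68 + 76) = -5 - 18/8 = -5 + (1/8)*(-18) = -5 - 9/4 = -29/4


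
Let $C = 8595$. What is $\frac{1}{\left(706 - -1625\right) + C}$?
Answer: $\frac{1}{10926} \approx 9.1525 \cdot 10^{-5}$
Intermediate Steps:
$\frac{1}{\left(706 - -1625\right) + C} = \frac{1}{\left(706 - -1625\right) + 8595} = \frac{1}{\left(706 + 1625\right) + 8595} = \frac{1}{2331 + 8595} = \frac{1}{10926}$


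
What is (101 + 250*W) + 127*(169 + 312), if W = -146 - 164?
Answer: -16312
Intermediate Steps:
W = -310
(101 + 250*W) + 127*(169 + 312) = (101 + 250*(-310)) + 127*(169 + 312) = (101 - 77500) + 127*481 = -77399 + 61087 = -16312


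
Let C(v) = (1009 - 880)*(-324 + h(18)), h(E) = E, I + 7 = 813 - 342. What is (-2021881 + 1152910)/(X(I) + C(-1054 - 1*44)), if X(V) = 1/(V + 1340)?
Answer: 1567623684/71211095 ≈ 22.014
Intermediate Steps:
I = 464 (I = -7 + (813 - 342) = -7 + 471 = 464)
X(V) = 1/(1340 + V)
C(v) = -39474 (C(v) = (1009 - 880)*(-324 + 18) = 129*(-306) = -39474)
(-2021881 + 1152910)/(X(I) + C(-1054 - 1*44)) = (-2021881 + 1152910)/(1/(1340 + 464) - 39474) = -868971/(1/1804 - 39474) = -868971/(-71211095/1804) = -868971*(-1804/71211095) = 1567623684/71211095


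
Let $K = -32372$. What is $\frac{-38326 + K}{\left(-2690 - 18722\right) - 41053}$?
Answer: $\frac{70698}{62465} \approx 1.1318$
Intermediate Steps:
$\frac{-38326 + K}{\left(-2690 - 18722\right) - 41053} = \frac{-38326 - 32372}{\left(-2690 - 18722\right) - 41053} = - \frac{70698}{\left(-2690 - 18722\right) - 41053} = - \frac{70698}{-21412 - 41053} = - \frac{70698}{-62465} = \left(-70698\right) \left(- \frac{1}{62465}\right) = \frac{70698}{62465}$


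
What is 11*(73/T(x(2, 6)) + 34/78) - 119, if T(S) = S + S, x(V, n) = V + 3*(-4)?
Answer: -120397/780 ≈ -154.36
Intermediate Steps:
x(V, n) = -12 + V (x(V, n) = V - 12 = -12 + V)
T(S) = 2*S
11*(73/T(x(2, 6)) + 34/78) - 119 = 11*(73/((2*(-12 + 2))) + 34/78) - 119 = 11*(73/((2*(-10))) + 34*(1/78)) - 119 = 11*(73/(-20) + 17/39) - 119 = 11*(73*(-1/20) + 17/39) - 119 = 11*(-73/20 + 17/39) - 119 = 11*(-2507/780) - 119 = -27577/780 - 119 = -120397/780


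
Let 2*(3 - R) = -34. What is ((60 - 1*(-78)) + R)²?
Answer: 24964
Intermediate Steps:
R = 20 (R = 3 - ½*(-34) = 3 + 17 = 20)
((60 - 1*(-78)) + R)² = ((60 - 1*(-78)) + 20)² = ((60 + 78) + 20)² = (138 + 20)² = 158² = 24964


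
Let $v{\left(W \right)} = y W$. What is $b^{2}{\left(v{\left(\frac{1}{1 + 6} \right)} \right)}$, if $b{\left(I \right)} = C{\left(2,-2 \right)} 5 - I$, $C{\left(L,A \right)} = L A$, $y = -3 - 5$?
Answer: $\frac{17424}{49} \approx 355.59$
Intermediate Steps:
$y = -8$ ($y = -3 - 5 = -8$)
$C{\left(L,A \right)} = A L$
$v{\left(W \right)} = - 8 W$
$b{\left(I \right)} = -20 - I$ ($b{\left(I \right)} = \left(-2\right) 2 \cdot 5 - I = \left(-4\right) 5 - I = -20 - I$)
$b^{2}{\left(v{\left(\frac{1}{1 + 6} \right)} \right)} = \left(-20 - - \frac{8}{1 + 6}\right)^{2} = \left(-20 - - \frac{8}{7}\right)^{2} = \left(-20 + \frac{8}{7}\right)^{2} = \left(- \frac{132}{7}\right)^{2} = \frac{17424}{49}$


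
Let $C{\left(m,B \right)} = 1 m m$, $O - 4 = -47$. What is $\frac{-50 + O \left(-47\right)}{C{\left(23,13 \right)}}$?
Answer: $\frac{1971}{529} \approx 3.7259$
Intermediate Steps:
$O = -43$ ($O = 4 - 47 = -43$)
$C{\left(m,B \right)} = m^{2}$ ($C{\left(m,B \right)} = m m = m^{2}$)
$\frac{-50 + O \left(-47\right)}{C{\left(23,13 \right)}} = \frac{-50 - -2021}{23^{2}} = \frac{-50 + 2021}{529} = 1971 \cdot \frac{1}{529} = \frac{1971}{529}$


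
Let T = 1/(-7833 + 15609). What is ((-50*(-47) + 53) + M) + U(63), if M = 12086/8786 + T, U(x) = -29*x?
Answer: 19723136329/34159968 ≈ 577.38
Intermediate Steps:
T = 1/7776 ≈ 0.00012860
M = 46994761/34159968 (M = 12086/8786 + 1/7776 = 12086*(1/8786) + 1/7776 = 6043/4393 + 1/7776 = 46994761/34159968 ≈ 1.3757)
((-50*(-47) + 53) + M) + U(63) = ((-50*(-47) + 53) + 46994761/34159968) - 29*63 = ((2350 + 53) + 46994761/34159968) - 1827 = (2403 + 46994761/34159968) - 1827 = 82133397865/34159968 - 1827 = 19723136329/34159968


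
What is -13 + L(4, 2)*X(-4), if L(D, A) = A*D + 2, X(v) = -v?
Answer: 27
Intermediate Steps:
L(D, A) = 2 + A*D
-13 + L(4, 2)*X(-4) = -13 + (2 + 2*4)*(-1*(-4)) = -13 + (2 + 8)*4 = -13 + 10*4 = -13 + 40 = 27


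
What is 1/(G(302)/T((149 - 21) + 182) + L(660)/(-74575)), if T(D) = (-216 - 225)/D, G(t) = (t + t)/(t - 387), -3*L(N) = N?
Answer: 111817755/558866788 ≈ 0.20008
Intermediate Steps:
L(N) = -N/3
G(t) = 2*t/(-387 + t) (G(t) = (2*t)/(-387 + t) = 2*t/(-387 + t))
T(D) = -441/D
1/(G(302)/T((149 - 21) + 182) + L(660)/(-74575)) = 1/((2*302/(-387 + 302))/((-441/((149 - 21) + 182))) - 1/3*660/(-74575)) = 1/((2*302/(-85))/((-441/(128 + 182))) - 220*(-1/74575)) = 1/((2*302*(-1/85))/((-441/310)) + 44/14915) = 1/(-604/(85*((-441*1/310))) + 44/14915) = 1/(-604/(85*(-441/310)) + 44/14915) = 1/(-604/85*(-310/441) + 44/14915) = 1/(37448/7497 + 44/14915) = 1/(558866788/111817755) = 111817755/558866788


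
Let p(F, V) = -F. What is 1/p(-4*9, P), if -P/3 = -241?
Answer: 1/36 ≈ 0.027778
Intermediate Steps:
P = 723 (P = -3*(-241) = 723)
1/p(-4*9, P) = 1/(-(-4)*9) = 1/(-1*(-36)) = 1/36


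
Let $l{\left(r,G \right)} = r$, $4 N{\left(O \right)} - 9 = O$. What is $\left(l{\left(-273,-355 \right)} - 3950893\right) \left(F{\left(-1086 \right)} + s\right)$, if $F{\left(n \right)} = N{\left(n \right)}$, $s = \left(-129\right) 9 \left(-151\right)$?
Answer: $- \frac{1383238022361}{2} \approx -6.9162 \cdot 10^{11}$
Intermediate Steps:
$N{\left(O \right)} = \frac{9}{4} + \frac{O}{4}$
$s = 175311$ ($s = \left(-1161\right) \left(-151\right) = 175311$)
$F{\left(n \right)} = \frac{9}{4} + \frac{n}{4}$
$\left(l{\left(-273,-355 \right)} - 3950893\right) \left(F{\left(-1086 \right)} + s\right) = \left(-273 - 3950893\right) \left(\left(\frac{9}{4} + \frac{1}{4} \left(-1086\right)\right) + 175311\right) = - 3951166 \left(\left(\frac{9}{4} - \frac{543}{2}\right) + 175311\right) = - 3951166 \left(- \frac{1077}{4} + 175311\right) = \left(-3951166\right) \frac{700167}{4} = - \frac{1383238022361}{2}$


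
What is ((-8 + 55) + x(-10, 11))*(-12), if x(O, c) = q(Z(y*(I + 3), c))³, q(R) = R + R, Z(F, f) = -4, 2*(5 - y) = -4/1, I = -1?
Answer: 5580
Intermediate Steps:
y = 7 (y = 5 - (-2)/1 = 5 - (-2) = 5 - ½*(-4) = 5 + 2 = 7)
q(R) = 2*R
x(O, c) = -512 (x(O, c) = (2*(-4))³ = (-8)³ = -512)
((-8 + 55) + x(-10, 11))*(-12) = ((-8 + 55) - 512)*(-12) = (47 - 512)*(-12) = -465*(-12) = 5580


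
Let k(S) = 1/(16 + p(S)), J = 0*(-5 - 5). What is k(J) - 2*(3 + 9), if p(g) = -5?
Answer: -263/11 ≈ -23.909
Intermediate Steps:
J = 0 (J = 0*(-10) = 0)
k(S) = 1/11 (k(S) = 1/(16 - 5) = 1/11)
k(J) - 2*(3 + 9) = 1/11 - 2*(3 + 9) = 1/11 - 2*12 = 1/11 - 24 = -263/11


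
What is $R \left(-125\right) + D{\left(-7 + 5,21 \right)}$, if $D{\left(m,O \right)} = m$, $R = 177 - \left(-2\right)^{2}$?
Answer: $-21627$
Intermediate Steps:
$R = 173$ ($R = 177 - 4 = 173$)
$R \left(-125\right) + D{\left(-7 + 5,21 \right)} = 173 \left(-125\right) + \left(-7 + 5\right) = -21625 - 2 = -21627$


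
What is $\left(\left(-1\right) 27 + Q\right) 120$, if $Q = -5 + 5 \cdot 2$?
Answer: $-2640$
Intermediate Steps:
$Q = 5$ ($Q = -5 + 10 = 5$)
$\left(\left(-1\right) 27 + Q\right) 120 = \left(\left(-1\right) 27 + 5\right) 120 = \left(-27 + 5\right) 120 = \left(-22\right) 120 = -2640$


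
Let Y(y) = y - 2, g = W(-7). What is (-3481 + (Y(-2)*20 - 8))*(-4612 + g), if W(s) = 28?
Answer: 16360296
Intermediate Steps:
g = 28
Y(y) = -2 + y
(-3481 + (Y(-2)*20 - 8))*(-4612 + g) = (-3481 + ((-2 - 2)*20 - 8))*(-4612 + 28) = (-3481 + (-4*20 - 8))*(-4584) = (-3481 + (-80 - 8))*(-4584) = (-3481 - 88)*(-4584) = -3569*(-4584) = 16360296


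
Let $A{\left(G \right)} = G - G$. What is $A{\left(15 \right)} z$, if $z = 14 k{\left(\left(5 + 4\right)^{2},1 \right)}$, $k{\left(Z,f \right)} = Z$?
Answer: $0$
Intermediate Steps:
$z = 1134$ ($z = 14 \left(5 + 4\right)^{2} = 14 \cdot 9^{2} = 14 \cdot 81 = 1134$)
$A{\left(G \right)} = 0$
$A{\left(15 \right)} z = 0 \cdot 1134 = 0$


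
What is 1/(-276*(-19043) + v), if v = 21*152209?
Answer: 1/8452257 ≈ 1.1831e-7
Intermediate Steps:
v = 3196389
1/(-276*(-19043) + v) = 1/(-276*(-19043) + 3196389) = 1/(5255868 + 3196389) = 1/8452257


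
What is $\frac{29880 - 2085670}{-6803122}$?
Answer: $\frac{1027895}{3401561} \approx 0.30218$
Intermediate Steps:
$\frac{29880 - 2085670}{-6803122} = \left(29880 - 2085670\right) \left(- \frac{1}{6803122}\right) = \left(-2055790\right) \left(- \frac{1}{6803122}\right) = \frac{1027895}{3401561}$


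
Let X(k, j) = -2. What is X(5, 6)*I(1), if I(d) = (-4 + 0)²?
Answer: -32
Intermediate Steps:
I(d) = 16 (I(d) = (-4)² = 16)
X(5, 6)*I(1) = -2*16 = -32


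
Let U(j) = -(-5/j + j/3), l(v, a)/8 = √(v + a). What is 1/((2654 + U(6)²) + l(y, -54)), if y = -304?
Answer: 3441348/9167715601 - 10368*I*√358/9167715601 ≈ 0.00037538 - 2.1398e-5*I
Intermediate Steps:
l(v, a) = 8*√(a + v) (l(v, a) = 8*√(v + a) = 8*√(a + v))
U(j) = 5/j - j/3 (U(j) = -(-5/j + j*(⅓)) = -(-5/j + j/3) = 5/j - j/3)
1/((2654 + U(6)²) + l(y, -54)) = 1/((2654 + (5/6 - ⅓*6)²) + 8*√(-54 - 304)) = 1/((2654 + (5*(⅙) - 2)²) + 8*√(-358)) = 1/((2654 + (⅚ - 2)²) + 8*(I*√358)) = 1/((2654 + (-7/6)²) + 8*I*√358) = 1/((2654 + 49/36) + 8*I*√358) = 1/(95593/36 + 8*I*√358)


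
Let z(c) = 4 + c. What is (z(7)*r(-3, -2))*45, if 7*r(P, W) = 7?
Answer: 495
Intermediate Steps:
r(P, W) = 1 (r(P, W) = (⅐)*7 = 1)
(z(7)*r(-3, -2))*45 = ((4 + 7)*1)*45 = (11*1)*45 = 11*45 = 495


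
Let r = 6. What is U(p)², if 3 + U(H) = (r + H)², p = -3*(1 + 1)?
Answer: 9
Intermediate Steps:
p = -6 (p = -3*2 = -6)
U(H) = -3 + (6 + H)²
U(p)² = (-3 + (6 - 6)²)² = (-3 + 0²)² = (-3 + 0)² = (-3)² = 9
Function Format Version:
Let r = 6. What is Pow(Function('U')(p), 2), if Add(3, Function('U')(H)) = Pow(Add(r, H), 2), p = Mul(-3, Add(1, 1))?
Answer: 9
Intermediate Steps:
p = -6 (p = Mul(-3, 2) = -6)
Function('U')(H) = Add(-3, Pow(Add(6, H), 2))
Pow(Function('U')(p), 2) = Pow(Add(-3, Pow(Add(6, -6), 2)), 2) = Pow(Add(-3, Pow(0, 2)), 2) = Pow(Add(-3, 0), 2) = Pow(-3, 2) = 9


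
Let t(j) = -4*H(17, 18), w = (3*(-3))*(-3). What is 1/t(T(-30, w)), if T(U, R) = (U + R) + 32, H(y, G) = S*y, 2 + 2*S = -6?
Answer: 1/272 ≈ 0.0036765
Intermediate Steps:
S = -4 (S = -1 + (½)*(-6) = -1 - 3 = -4)
H(y, G) = -4*y
w = 27 (w = -9*(-3) = 27)
T(U, R) = 32 + R + U (T(U, R) = (R + U) + 32 = 32 + R + U)
t(j) = 272 (t(j) = -(-16)*17 = -4*(-68) = 272)
1/t(T(-30, w)) = 1/272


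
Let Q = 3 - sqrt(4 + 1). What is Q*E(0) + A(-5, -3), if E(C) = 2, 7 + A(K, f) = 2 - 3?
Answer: -2 - 2*sqrt(5) ≈ -6.4721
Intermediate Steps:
A(K, f) = -8 (A(K, f) = -7 + (2 - 3) = -7 - 1 = -8)
Q = 3 - sqrt(5) ≈ 0.76393
Q*E(0) + A(-5, -3) = (3 - sqrt(5))*2 - 8 = (6 - 2*sqrt(5)) - 8 = -2 - 2*sqrt(5)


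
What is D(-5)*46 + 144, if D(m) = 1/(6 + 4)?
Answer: 743/5 ≈ 148.60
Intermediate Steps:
D(m) = ⅒ (D(m) = 1/10 = ⅒)
D(-5)*46 + 144 = (⅒)*46 + 144 = 23/5 + 144 = 743/5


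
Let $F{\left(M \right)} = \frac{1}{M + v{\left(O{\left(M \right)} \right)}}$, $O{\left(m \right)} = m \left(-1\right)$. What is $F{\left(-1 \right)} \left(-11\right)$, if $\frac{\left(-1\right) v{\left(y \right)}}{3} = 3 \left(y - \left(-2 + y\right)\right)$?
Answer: $\frac{11}{19} \approx 0.57895$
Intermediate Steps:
$O{\left(m \right)} = - m$
$v{\left(y \right)} = -18$ ($v{\left(y \right)} = - 3 \cdot 3 \left(y - \left(-2 + y\right)\right) = - 3 \cdot 3 \cdot 2 = \left(-3\right) 6 = -18$)
$F{\left(M \right)} = \frac{1}{-18 + M}$ ($F{\left(M \right)} = \frac{1}{M - 18} = \frac{1}{-18 + M}$)
$F{\left(-1 \right)} \left(-11\right) = \frac{1}{-18 - 1} \left(-11\right) = \frac{1}{-19} \left(-11\right) = \left(- \frac{1}{19}\right) \left(-11\right) = \frac{11}{19}$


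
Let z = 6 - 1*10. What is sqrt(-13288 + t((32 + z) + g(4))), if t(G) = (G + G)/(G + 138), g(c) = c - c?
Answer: 2*I*sqrt(22884677)/83 ≈ 115.27*I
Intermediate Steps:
z = -4 (z = 6 - 10 = -4)
g(c) = 0
t(G) = 2*G/(138 + G) (t(G) = (2*G)/(138 + G) = 2*G/(138 + G))
sqrt(-13288 + t((32 + z) + g(4))) = sqrt(-13288 + 2*((32 - 4) + 0)/(138 + ((32 - 4) + 0))) = sqrt(-13288 + 2*(28 + 0)/(138 + (28 + 0))) = sqrt(-13288 + 2*28/(138 + 28)) = sqrt(-13288 + 2*28/166) = sqrt(-13288 + 2*28*(1/166)) = sqrt(-13288 + 28/83) = sqrt(-1102876/83) = 2*I*sqrt(22884677)/83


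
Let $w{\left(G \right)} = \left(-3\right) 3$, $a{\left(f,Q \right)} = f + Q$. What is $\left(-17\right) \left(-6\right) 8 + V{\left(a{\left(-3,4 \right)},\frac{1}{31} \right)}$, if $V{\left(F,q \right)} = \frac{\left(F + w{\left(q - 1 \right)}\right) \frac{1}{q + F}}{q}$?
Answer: $\frac{2303}{4} \approx 575.75$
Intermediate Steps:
$a{\left(f,Q \right)} = Q + f$
$w{\left(G \right)} = -9$
$V{\left(F,q \right)} = \frac{-9 + F}{q \left(F + q\right)}$ ($V{\left(F,q \right)} = \frac{\left(F - 9\right) \frac{1}{q + F}}{q} = \frac{\left(-9 + F\right) \frac{1}{F + q}}{q} = \frac{\frac{1}{F + q} \left(-9 + F\right)}{q} = \frac{-9 + F}{q \left(F + q\right)}$)
$\left(-17\right) \left(-6\right) 8 + V{\left(a{\left(-3,4 \right)},\frac{1}{31} \right)} = \left(-17\right) \left(-6\right) 8 + \frac{-9 + \left(4 - 3\right)}{\frac{1}{31} \left(\left(4 - 3\right) + \frac{1}{31}\right)} = 102 \cdot 8 + \frac{\frac{1}{\frac{1}{31}} \left(-9 + 1\right)}{1 + \frac{1}{31}} = 816 + 31 \frac{1}{\frac{32}{31}} \left(-8\right) = 816 + 31 \cdot \frac{31}{32} \left(-8\right) = 816 - \frac{961}{4} = \frac{2303}{4}$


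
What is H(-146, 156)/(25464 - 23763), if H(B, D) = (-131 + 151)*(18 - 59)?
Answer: -820/1701 ≈ -0.48207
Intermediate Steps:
H(B, D) = -820 (H(B, D) = 20*(-41) = -820)
H(-146, 156)/(25464 - 23763) = -820/(25464 - 23763) = -820/1701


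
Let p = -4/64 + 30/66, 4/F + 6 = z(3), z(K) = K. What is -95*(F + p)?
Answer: 47215/528 ≈ 89.422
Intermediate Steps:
F = -4/3 (F = 4/(-6 + 3) = 4/(-3) = 4*(-1/3) = -4/3 ≈ -1.3333)
p = 69/176 (p = -4*1/64 + 30*(1/66) = -1/16 + 5/11 = 69/176 ≈ 0.39205)
-95*(F + p) = -95*(-4/3 + 69/176) = -95*(-497/528) = 47215/528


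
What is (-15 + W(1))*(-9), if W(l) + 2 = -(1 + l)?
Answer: 171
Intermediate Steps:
W(l) = -3 - l (W(l) = -2 - (1 + l) = -2 + (-1 - l) = -3 - l)
(-15 + W(1))*(-9) = (-15 + (-3 - 1*1))*(-9) = (-15 + (-3 - 1))*(-9) = (-15 - 4)*(-9) = -19*(-9) = 171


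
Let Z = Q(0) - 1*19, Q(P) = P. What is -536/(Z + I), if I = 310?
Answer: -536/291 ≈ -1.8419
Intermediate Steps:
Z = -19 (Z = 0 - 1*19 = 0 - 19 = -19)
-536/(Z + I) = -536/(-19 + 310) = -536/291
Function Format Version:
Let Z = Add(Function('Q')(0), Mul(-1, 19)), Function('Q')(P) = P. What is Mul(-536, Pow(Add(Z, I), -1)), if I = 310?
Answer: Rational(-536, 291) ≈ -1.8419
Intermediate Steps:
Z = -19 (Z = Add(0, Mul(-1, 19)) = Add(0, -19) = -19)
Mul(-536, Pow(Add(Z, I), -1)) = Mul(-536, Pow(Add(-19, 310), -1)) = Mul(-536, Pow(291, -1)) = Mul(-536, Rational(1, 291)) = Rational(-536, 291)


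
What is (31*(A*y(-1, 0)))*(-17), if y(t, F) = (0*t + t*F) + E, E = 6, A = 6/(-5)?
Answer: 18972/5 ≈ 3794.4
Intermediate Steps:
A = -6/5 (A = 6*(-⅕) = -6/5 ≈ -1.2000)
y(t, F) = 6 + F*t (y(t, F) = (0*t + t*F) + 6 = (0 + F*t) + 6 = F*t + 6 = 6 + F*t)
(31*(A*y(-1, 0)))*(-17) = (31*(-6*(6 + 0*(-1))/5))*(-17) = (31*(-6*(6 + 0)/5))*(-17) = (31*(-6/5*6))*(-17) = (31*(-36/5))*(-17) = -1116/5*(-17) = 18972/5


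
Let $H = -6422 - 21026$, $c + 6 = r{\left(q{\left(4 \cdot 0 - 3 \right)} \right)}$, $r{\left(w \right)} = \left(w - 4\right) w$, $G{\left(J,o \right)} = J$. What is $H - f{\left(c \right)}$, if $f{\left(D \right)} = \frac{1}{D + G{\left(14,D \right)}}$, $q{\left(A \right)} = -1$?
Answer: $- \frac{356825}{13} \approx -27448.0$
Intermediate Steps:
$r{\left(w \right)} = w \left(-4 + w\right)$ ($r{\left(w \right)} = \left(-4 + w\right) w = w \left(-4 + w\right)$)
$c = -1$ ($c = -6 - \left(-4 - 1\right) = -6 - -5 = -6 + 5 = -1$)
$f{\left(D \right)} = \frac{1}{14 + D}$ ($f{\left(D \right)} = \frac{1}{D + 14} = \frac{1}{14 + D}$)
$H = -27448$ ($H = -6422 - 21026 = -27448$)
$H - f{\left(c \right)} = -27448 - \frac{1}{14 - 1} = -27448 - \frac{1}{13} = - \frac{356825}{13}$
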